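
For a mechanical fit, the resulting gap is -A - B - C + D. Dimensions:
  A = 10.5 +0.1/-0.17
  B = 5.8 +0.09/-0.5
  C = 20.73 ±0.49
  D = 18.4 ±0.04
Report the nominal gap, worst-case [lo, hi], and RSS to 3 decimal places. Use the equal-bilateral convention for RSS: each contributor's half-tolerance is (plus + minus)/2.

nominal=-18.630 wc=[-19.350,-17.430] rss=0.589

Stack each dimension's contribution:
  -A: nom -10.500 → Σnom=-10.500; wc +0.170/-0.100 → slack +0.170/-0.100; half-tol=0.135, Σhalf²=0.018225
  -B: nom -5.800 → Σnom=-16.300; wc +0.500/-0.090 → slack +0.670/-0.190; half-tol=0.295, Σhalf²=0.105250
  -C: nom -20.730 → Σnom=-37.030; wc +0.490/-0.490 → slack +1.160/-0.680; half-tol=0.490, Σhalf²=0.345350
  +D: nom +18.400 → Σnom=-18.630; wc +0.040/-0.040 → slack +1.200/-0.720; half-tol=0.040, Σhalf²=0.346950
Nominal = -18.630. Worst-case = [-18.630 - 0.720, -18.630 + 1.200] = [-19.350, -17.430]. RSS = √0.346950 = 0.589.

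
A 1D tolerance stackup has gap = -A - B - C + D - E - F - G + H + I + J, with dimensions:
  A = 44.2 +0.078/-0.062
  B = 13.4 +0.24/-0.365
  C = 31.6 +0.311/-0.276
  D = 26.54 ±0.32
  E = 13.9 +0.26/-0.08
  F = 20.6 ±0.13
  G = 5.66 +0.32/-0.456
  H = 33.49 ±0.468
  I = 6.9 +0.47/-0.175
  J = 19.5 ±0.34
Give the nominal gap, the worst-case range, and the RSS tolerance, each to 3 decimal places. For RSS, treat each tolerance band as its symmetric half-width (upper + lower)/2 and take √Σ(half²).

Stack each dimension's contribution:
  -A: nom -44.200 → Σnom=-44.200; wc +0.062/-0.078 → slack +0.062/-0.078; half-tol=0.070, Σhalf²=0.004900
  -B: nom -13.400 → Σnom=-57.600; wc +0.365/-0.240 → slack +0.427/-0.318; half-tol=0.302, Σhalf²=0.096406
  -C: nom -31.600 → Σnom=-89.200; wc +0.276/-0.311 → slack +0.703/-0.629; half-tol=0.293, Σhalf²=0.182549
  +D: nom +26.540 → Σnom=-62.660; wc +0.320/-0.320 → slack +1.023/-0.949; half-tol=0.320, Σhalf²=0.284948
  -E: nom -13.900 → Σnom=-76.560; wc +0.080/-0.260 → slack +1.103/-1.209; half-tol=0.170, Σhalf²=0.313848
  -F: nom -20.600 → Σnom=-97.160; wc +0.130/-0.130 → slack +1.233/-1.339; half-tol=0.130, Σhalf²=0.330749
  -G: nom -5.660 → Σnom=-102.820; wc +0.456/-0.320 → slack +1.689/-1.659; half-tol=0.388, Σhalf²=0.481293
  +H: nom +33.490 → Σnom=-69.330; wc +0.468/-0.468 → slack +2.157/-2.127; half-tol=0.468, Σhalf²=0.700317
  +I: nom +6.900 → Σnom=-62.430; wc +0.470/-0.175 → slack +2.627/-2.302; half-tol=0.323, Σhalf²=0.804323
  +J: nom +19.500 → Σnom=-42.930; wc +0.340/-0.340 → slack +2.967/-2.642; half-tol=0.340, Σhalf²=0.919923
Nominal = -42.930. Worst-case = [-42.930 - 2.642, -42.930 + 2.967] = [-45.572, -39.963]. RSS = √0.919923 = 0.959.

nominal=-42.930 wc=[-45.572,-39.963] rss=0.959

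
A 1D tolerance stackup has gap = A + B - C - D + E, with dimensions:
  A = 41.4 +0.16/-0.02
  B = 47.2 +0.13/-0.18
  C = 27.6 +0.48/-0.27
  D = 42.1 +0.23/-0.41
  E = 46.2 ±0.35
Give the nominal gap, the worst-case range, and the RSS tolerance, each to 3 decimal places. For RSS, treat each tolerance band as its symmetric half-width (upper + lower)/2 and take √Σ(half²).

nominal=65.100 wc=[63.840,66.420] rss=0.631

Stack each dimension's contribution:
  +A: nom +41.400 → Σnom=41.400; wc +0.160/-0.020 → slack +0.160/-0.020; half-tol=0.090, Σhalf²=0.008100
  +B: nom +47.200 → Σnom=88.600; wc +0.130/-0.180 → slack +0.290/-0.200; half-tol=0.155, Σhalf²=0.032125
  -C: nom -27.600 → Σnom=61.000; wc +0.270/-0.480 → slack +0.560/-0.680; half-tol=0.375, Σhalf²=0.172750
  -D: nom -42.100 → Σnom=18.900; wc +0.410/-0.230 → slack +0.970/-0.910; half-tol=0.320, Σhalf²=0.275150
  +E: nom +46.200 → Σnom=65.100; wc +0.350/-0.350 → slack +1.320/-1.260; half-tol=0.350, Σhalf²=0.397650
Nominal = 65.100. Worst-case = [65.100 - 1.260, 65.100 + 1.320] = [63.840, 66.420]. RSS = √0.397650 = 0.631.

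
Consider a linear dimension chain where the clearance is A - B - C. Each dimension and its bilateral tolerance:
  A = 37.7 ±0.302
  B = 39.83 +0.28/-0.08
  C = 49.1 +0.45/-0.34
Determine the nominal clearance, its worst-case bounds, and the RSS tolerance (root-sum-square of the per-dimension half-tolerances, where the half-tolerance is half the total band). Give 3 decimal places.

nominal=-51.230 wc=[-52.262,-50.508] rss=0.529

Stack each dimension's contribution:
  +A: nom +37.700 → Σnom=37.700; wc +0.302/-0.302 → slack +0.302/-0.302; half-tol=0.302, Σhalf²=0.091204
  -B: nom -39.830 → Σnom=-2.130; wc +0.080/-0.280 → slack +0.382/-0.582; half-tol=0.180, Σhalf²=0.123604
  -C: nom -49.100 → Σnom=-51.230; wc +0.340/-0.450 → slack +0.722/-1.032; half-tol=0.395, Σhalf²=0.279629
Nominal = -51.230. Worst-case = [-51.230 - 1.032, -51.230 + 0.722] = [-52.262, -50.508]. RSS = √0.279629 = 0.529.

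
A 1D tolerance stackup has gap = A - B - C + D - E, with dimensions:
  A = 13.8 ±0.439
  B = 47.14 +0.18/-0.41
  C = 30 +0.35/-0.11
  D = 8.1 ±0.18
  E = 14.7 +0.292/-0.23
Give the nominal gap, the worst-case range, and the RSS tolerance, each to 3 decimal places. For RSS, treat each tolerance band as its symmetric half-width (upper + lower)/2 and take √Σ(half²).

nominal=-69.940 wc=[-71.381,-68.571] rss=0.658

Stack each dimension's contribution:
  +A: nom +13.800 → Σnom=13.800; wc +0.439/-0.439 → slack +0.439/-0.439; half-tol=0.439, Σhalf²=0.192721
  -B: nom -47.140 → Σnom=-33.340; wc +0.410/-0.180 → slack +0.849/-0.619; half-tol=0.295, Σhalf²=0.279746
  -C: nom -30.000 → Σnom=-63.340; wc +0.110/-0.350 → slack +0.959/-0.969; half-tol=0.230, Σhalf²=0.332646
  +D: nom +8.100 → Σnom=-55.240; wc +0.180/-0.180 → slack +1.139/-1.149; half-tol=0.180, Σhalf²=0.365046
  -E: nom -14.700 → Σnom=-69.940; wc +0.230/-0.292 → slack +1.369/-1.441; half-tol=0.261, Σhalf²=0.433167
Nominal = -69.940. Worst-case = [-69.940 - 1.441, -69.940 + 1.369] = [-71.381, -68.571]. RSS = √0.433167 = 0.658.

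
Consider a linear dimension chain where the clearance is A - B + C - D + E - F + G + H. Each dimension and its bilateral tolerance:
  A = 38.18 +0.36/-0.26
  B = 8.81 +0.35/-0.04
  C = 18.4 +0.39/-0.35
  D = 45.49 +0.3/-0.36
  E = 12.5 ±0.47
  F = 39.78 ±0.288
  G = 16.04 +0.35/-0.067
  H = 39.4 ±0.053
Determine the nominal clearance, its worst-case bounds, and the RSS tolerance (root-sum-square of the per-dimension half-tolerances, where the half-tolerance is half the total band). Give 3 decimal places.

nominal=30.440 wc=[28.302,32.751] rss=0.854

Stack each dimension's contribution:
  +A: nom +38.180 → Σnom=38.180; wc +0.360/-0.260 → slack +0.360/-0.260; half-tol=0.310, Σhalf²=0.096100
  -B: nom -8.810 → Σnom=29.370; wc +0.040/-0.350 → slack +0.400/-0.610; half-tol=0.195, Σhalf²=0.134125
  +C: nom +18.400 → Σnom=47.770; wc +0.390/-0.350 → slack +0.790/-0.960; half-tol=0.370, Σhalf²=0.271025
  -D: nom -45.490 → Σnom=2.280; wc +0.360/-0.300 → slack +1.150/-1.260; half-tol=0.330, Σhalf²=0.379925
  +E: nom +12.500 → Σnom=14.780; wc +0.470/-0.470 → slack +1.620/-1.730; half-tol=0.470, Σhalf²=0.600825
  -F: nom -39.780 → Σnom=-25.000; wc +0.288/-0.288 → slack +1.908/-2.018; half-tol=0.288, Σhalf²=0.683769
  +G: nom +16.040 → Σnom=-8.960; wc +0.350/-0.067 → slack +2.258/-2.085; half-tol=0.208, Σhalf²=0.727241
  +H: nom +39.400 → Σnom=30.440; wc +0.053/-0.053 → slack +2.311/-2.138; half-tol=0.053, Σhalf²=0.730050
Nominal = 30.440. Worst-case = [30.440 - 2.138, 30.440 + 2.311] = [28.302, 32.751]. RSS = √0.730050 = 0.854.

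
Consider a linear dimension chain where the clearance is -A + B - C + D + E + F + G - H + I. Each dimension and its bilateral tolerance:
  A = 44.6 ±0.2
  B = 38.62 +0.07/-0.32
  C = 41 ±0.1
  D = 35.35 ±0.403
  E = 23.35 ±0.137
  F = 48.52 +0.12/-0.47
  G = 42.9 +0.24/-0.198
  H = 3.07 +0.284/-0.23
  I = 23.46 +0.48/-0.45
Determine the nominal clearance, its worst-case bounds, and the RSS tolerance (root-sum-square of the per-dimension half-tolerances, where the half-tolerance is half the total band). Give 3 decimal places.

Stack each dimension's contribution:
  -A: nom -44.600 → Σnom=-44.600; wc +0.200/-0.200 → slack +0.200/-0.200; half-tol=0.200, Σhalf²=0.040000
  +B: nom +38.620 → Σnom=-5.980; wc +0.070/-0.320 → slack +0.270/-0.520; half-tol=0.195, Σhalf²=0.078025
  -C: nom -41.000 → Σnom=-46.980; wc +0.100/-0.100 → slack +0.370/-0.620; half-tol=0.100, Σhalf²=0.088025
  +D: nom +35.350 → Σnom=-11.630; wc +0.403/-0.403 → slack +0.773/-1.023; half-tol=0.403, Σhalf²=0.250434
  +E: nom +23.350 → Σnom=11.720; wc +0.137/-0.137 → slack +0.910/-1.160; half-tol=0.137, Σhalf²=0.269203
  +F: nom +48.520 → Σnom=60.240; wc +0.120/-0.470 → slack +1.030/-1.630; half-tol=0.295, Σhalf²=0.356228
  +G: nom +42.900 → Σnom=103.140; wc +0.240/-0.198 → slack +1.270/-1.828; half-tol=0.219, Σhalf²=0.404189
  -H: nom -3.070 → Σnom=100.070; wc +0.230/-0.284 → slack +1.500/-2.112; half-tol=0.257, Σhalf²=0.470238
  +I: nom +23.460 → Σnom=123.530; wc +0.480/-0.450 → slack +1.980/-2.562; half-tol=0.465, Σhalf²=0.686463
Nominal = 123.530. Worst-case = [123.530 - 2.562, 123.530 + 1.980] = [120.968, 125.510]. RSS = √0.686463 = 0.829.

nominal=123.530 wc=[120.968,125.510] rss=0.829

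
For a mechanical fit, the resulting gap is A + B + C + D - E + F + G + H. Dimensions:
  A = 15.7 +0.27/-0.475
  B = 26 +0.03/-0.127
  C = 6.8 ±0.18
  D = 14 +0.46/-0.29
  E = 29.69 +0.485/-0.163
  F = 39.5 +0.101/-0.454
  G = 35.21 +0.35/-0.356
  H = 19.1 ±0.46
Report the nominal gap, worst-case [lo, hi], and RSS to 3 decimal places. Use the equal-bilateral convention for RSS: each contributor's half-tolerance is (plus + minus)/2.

nominal=126.620 wc=[123.793,128.634] rss=0.914

Stack each dimension's contribution:
  +A: nom +15.700 → Σnom=15.700; wc +0.270/-0.475 → slack +0.270/-0.475; half-tol=0.372, Σhalf²=0.138756
  +B: nom +26.000 → Σnom=41.700; wc +0.030/-0.127 → slack +0.300/-0.602; half-tol=0.079, Σhalf²=0.144919
  +C: nom +6.800 → Σnom=48.500; wc +0.180/-0.180 → slack +0.480/-0.782; half-tol=0.180, Σhalf²=0.177318
  +D: nom +14.000 → Σnom=62.500; wc +0.460/-0.290 → slack +0.940/-1.072; half-tol=0.375, Σhalf²=0.317943
  -E: nom -29.690 → Σnom=32.810; wc +0.163/-0.485 → slack +1.103/-1.557; half-tol=0.324, Σhalf²=0.422920
  +F: nom +39.500 → Σnom=72.310; wc +0.101/-0.454 → slack +1.204/-2.011; half-tol=0.278, Σhalf²=0.499926
  +G: nom +35.210 → Σnom=107.520; wc +0.350/-0.356 → slack +1.554/-2.367; half-tol=0.353, Σhalf²=0.624535
  +H: nom +19.100 → Σnom=126.620; wc +0.460/-0.460 → slack +2.014/-2.827; half-tol=0.460, Σhalf²=0.836135
Nominal = 126.620. Worst-case = [126.620 - 2.827, 126.620 + 2.014] = [123.793, 128.634]. RSS = √0.836135 = 0.914.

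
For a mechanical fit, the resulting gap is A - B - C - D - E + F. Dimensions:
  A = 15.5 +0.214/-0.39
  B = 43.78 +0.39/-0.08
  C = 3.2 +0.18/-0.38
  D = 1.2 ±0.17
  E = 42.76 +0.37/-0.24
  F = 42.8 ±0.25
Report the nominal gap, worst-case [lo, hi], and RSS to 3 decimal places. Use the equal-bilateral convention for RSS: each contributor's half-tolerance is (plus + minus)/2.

Stack each dimension's contribution:
  +A: nom +15.500 → Σnom=15.500; wc +0.214/-0.390 → slack +0.214/-0.390; half-tol=0.302, Σhalf²=0.091204
  -B: nom -43.780 → Σnom=-28.280; wc +0.080/-0.390 → slack +0.294/-0.780; half-tol=0.235, Σhalf²=0.146429
  -C: nom -3.200 → Σnom=-31.480; wc +0.380/-0.180 → slack +0.674/-0.960; half-tol=0.280, Σhalf²=0.224829
  -D: nom -1.200 → Σnom=-32.680; wc +0.170/-0.170 → slack +0.844/-1.130; half-tol=0.170, Σhalf²=0.253729
  -E: nom -42.760 → Σnom=-75.440; wc +0.240/-0.370 → slack +1.084/-1.500; half-tol=0.305, Σhalf²=0.346754
  +F: nom +42.800 → Σnom=-32.640; wc +0.250/-0.250 → slack +1.334/-1.750; half-tol=0.250, Σhalf²=0.409254
Nominal = -32.640. Worst-case = [-32.640 - 1.750, -32.640 + 1.334] = [-34.390, -31.306]. RSS = √0.409254 = 0.640.

nominal=-32.640 wc=[-34.390,-31.306] rss=0.640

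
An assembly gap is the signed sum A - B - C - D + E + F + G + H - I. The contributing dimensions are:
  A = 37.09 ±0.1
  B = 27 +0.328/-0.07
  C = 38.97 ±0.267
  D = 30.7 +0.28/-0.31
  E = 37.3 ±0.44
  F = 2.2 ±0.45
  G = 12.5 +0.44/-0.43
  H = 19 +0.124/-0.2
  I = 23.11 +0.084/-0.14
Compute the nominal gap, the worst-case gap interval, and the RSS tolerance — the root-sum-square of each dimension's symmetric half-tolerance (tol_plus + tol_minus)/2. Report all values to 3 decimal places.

Stack each dimension's contribution:
  +A: nom +37.090 → Σnom=37.090; wc +0.100/-0.100 → slack +0.100/-0.100; half-tol=0.100, Σhalf²=0.010000
  -B: nom -27.000 → Σnom=10.090; wc +0.070/-0.328 → slack +0.170/-0.428; half-tol=0.199, Σhalf²=0.049601
  -C: nom -38.970 → Σnom=-28.880; wc +0.267/-0.267 → slack +0.437/-0.695; half-tol=0.267, Σhalf²=0.120890
  -D: nom -30.700 → Σnom=-59.580; wc +0.310/-0.280 → slack +0.747/-0.975; half-tol=0.295, Σhalf²=0.207915
  +E: nom +37.300 → Σnom=-22.280; wc +0.440/-0.440 → slack +1.187/-1.415; half-tol=0.440, Σhalf²=0.401515
  +F: nom +2.200 → Σnom=-20.080; wc +0.450/-0.450 → slack +1.637/-1.865; half-tol=0.450, Σhalf²=0.604015
  +G: nom +12.500 → Σnom=-7.580; wc +0.440/-0.430 → slack +2.077/-2.295; half-tol=0.435, Σhalf²=0.793240
  +H: nom +19.000 → Σnom=11.420; wc +0.124/-0.200 → slack +2.201/-2.495; half-tol=0.162, Σhalf²=0.819484
  -I: nom -23.110 → Σnom=-11.690; wc +0.140/-0.084 → slack +2.341/-2.579; half-tol=0.112, Σhalf²=0.832028
Nominal = -11.690. Worst-case = [-11.690 - 2.579, -11.690 + 2.341] = [-14.269, -9.349]. RSS = √0.832028 = 0.912.

nominal=-11.690 wc=[-14.269,-9.349] rss=0.912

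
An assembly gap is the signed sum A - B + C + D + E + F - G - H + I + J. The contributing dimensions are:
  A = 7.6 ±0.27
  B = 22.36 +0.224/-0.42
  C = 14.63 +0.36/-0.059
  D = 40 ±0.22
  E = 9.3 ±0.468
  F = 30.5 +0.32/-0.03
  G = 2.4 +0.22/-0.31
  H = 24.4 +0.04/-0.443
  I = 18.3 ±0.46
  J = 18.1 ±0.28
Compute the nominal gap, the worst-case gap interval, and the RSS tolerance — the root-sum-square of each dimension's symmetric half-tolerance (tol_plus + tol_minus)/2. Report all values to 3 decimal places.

nominal=89.270 wc=[86.999,92.821] rss=0.968

Stack each dimension's contribution:
  +A: nom +7.600 → Σnom=7.600; wc +0.270/-0.270 → slack +0.270/-0.270; half-tol=0.270, Σhalf²=0.072900
  -B: nom -22.360 → Σnom=-14.760; wc +0.420/-0.224 → slack +0.690/-0.494; half-tol=0.322, Σhalf²=0.176584
  +C: nom +14.630 → Σnom=-0.130; wc +0.360/-0.059 → slack +1.050/-0.553; half-tol=0.209, Σhalf²=0.220474
  +D: nom +40.000 → Σnom=39.870; wc +0.220/-0.220 → slack +1.270/-0.773; half-tol=0.220, Σhalf²=0.268874
  +E: nom +9.300 → Σnom=49.170; wc +0.468/-0.468 → slack +1.738/-1.241; half-tol=0.468, Σhalf²=0.487898
  +F: nom +30.500 → Σnom=79.670; wc +0.320/-0.030 → slack +2.058/-1.271; half-tol=0.175, Σhalf²=0.518523
  -G: nom -2.400 → Σnom=77.270; wc +0.310/-0.220 → slack +2.368/-1.491; half-tol=0.265, Σhalf²=0.588748
  -H: nom -24.400 → Σnom=52.870; wc +0.443/-0.040 → slack +2.811/-1.531; half-tol=0.241, Σhalf²=0.647070
  +I: nom +18.300 → Σnom=71.170; wc +0.460/-0.460 → slack +3.271/-1.991; half-tol=0.460, Σhalf²=0.858671
  +J: nom +18.100 → Σnom=89.270; wc +0.280/-0.280 → slack +3.551/-2.271; half-tol=0.280, Σhalf²=0.937071
Nominal = 89.270. Worst-case = [89.270 - 2.271, 89.270 + 3.551] = [86.999, 92.821]. RSS = √0.937071 = 0.968.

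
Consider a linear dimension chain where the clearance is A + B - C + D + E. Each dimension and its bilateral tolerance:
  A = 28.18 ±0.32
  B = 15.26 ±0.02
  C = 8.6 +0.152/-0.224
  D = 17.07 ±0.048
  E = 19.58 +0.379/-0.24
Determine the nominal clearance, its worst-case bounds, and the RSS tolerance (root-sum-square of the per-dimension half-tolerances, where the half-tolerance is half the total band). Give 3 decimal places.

nominal=71.490 wc=[70.710,72.481] rss=0.486

Stack each dimension's contribution:
  +A: nom +28.180 → Σnom=28.180; wc +0.320/-0.320 → slack +0.320/-0.320; half-tol=0.320, Σhalf²=0.102400
  +B: nom +15.260 → Σnom=43.440; wc +0.020/-0.020 → slack +0.340/-0.340; half-tol=0.020, Σhalf²=0.102800
  -C: nom -8.600 → Σnom=34.840; wc +0.224/-0.152 → slack +0.564/-0.492; half-tol=0.188, Σhalf²=0.138144
  +D: nom +17.070 → Σnom=51.910; wc +0.048/-0.048 → slack +0.612/-0.540; half-tol=0.048, Σhalf²=0.140448
  +E: nom +19.580 → Σnom=71.490; wc +0.379/-0.240 → slack +0.991/-0.780; half-tol=0.309, Σhalf²=0.236238
Nominal = 71.490. Worst-case = [71.490 - 0.780, 71.490 + 0.991] = [70.710, 72.481]. RSS = √0.236238 = 0.486.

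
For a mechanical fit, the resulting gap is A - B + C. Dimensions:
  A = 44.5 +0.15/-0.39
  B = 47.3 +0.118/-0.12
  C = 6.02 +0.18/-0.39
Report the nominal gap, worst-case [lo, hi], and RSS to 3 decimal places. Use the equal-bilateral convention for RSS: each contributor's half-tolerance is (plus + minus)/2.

nominal=3.220 wc=[2.322,3.670] rss=0.410

Stack each dimension's contribution:
  +A: nom +44.500 → Σnom=44.500; wc +0.150/-0.390 → slack +0.150/-0.390; half-tol=0.270, Σhalf²=0.072900
  -B: nom -47.300 → Σnom=-2.800; wc +0.120/-0.118 → slack +0.270/-0.508; half-tol=0.119, Σhalf²=0.087061
  +C: nom +6.020 → Σnom=3.220; wc +0.180/-0.390 → slack +0.450/-0.898; half-tol=0.285, Σhalf²=0.168286
Nominal = 3.220. Worst-case = [3.220 - 0.898, 3.220 + 0.450] = [2.322, 3.670]. RSS = √0.168286 = 0.410.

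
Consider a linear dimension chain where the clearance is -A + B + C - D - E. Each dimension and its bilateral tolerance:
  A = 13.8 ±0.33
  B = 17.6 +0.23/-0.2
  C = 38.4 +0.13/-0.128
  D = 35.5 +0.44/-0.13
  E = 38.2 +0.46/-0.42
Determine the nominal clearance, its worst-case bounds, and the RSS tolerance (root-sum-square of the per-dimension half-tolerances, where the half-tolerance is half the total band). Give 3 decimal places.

nominal=-31.500 wc=[-33.058,-30.260] rss=0.668

Stack each dimension's contribution:
  -A: nom -13.800 → Σnom=-13.800; wc +0.330/-0.330 → slack +0.330/-0.330; half-tol=0.330, Σhalf²=0.108900
  +B: nom +17.600 → Σnom=3.800; wc +0.230/-0.200 → slack +0.560/-0.530; half-tol=0.215, Σhalf²=0.155125
  +C: nom +38.400 → Σnom=42.200; wc +0.130/-0.128 → slack +0.690/-0.658; half-tol=0.129, Σhalf²=0.171766
  -D: nom -35.500 → Σnom=6.700; wc +0.130/-0.440 → slack +0.820/-1.098; half-tol=0.285, Σhalf²=0.252991
  -E: nom -38.200 → Σnom=-31.500; wc +0.420/-0.460 → slack +1.240/-1.558; half-tol=0.440, Σhalf²=0.446591
Nominal = -31.500. Worst-case = [-31.500 - 1.558, -31.500 + 1.240] = [-33.058, -30.260]. RSS = √0.446591 = 0.668.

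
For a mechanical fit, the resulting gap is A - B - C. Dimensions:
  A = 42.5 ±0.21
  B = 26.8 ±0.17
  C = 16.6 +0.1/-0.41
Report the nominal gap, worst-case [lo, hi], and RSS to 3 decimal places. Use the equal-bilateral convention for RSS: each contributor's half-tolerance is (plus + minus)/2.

nominal=-0.900 wc=[-1.380,-0.110] rss=0.372

Stack each dimension's contribution:
  +A: nom +42.500 → Σnom=42.500; wc +0.210/-0.210 → slack +0.210/-0.210; half-tol=0.210, Σhalf²=0.044100
  -B: nom -26.800 → Σnom=15.700; wc +0.170/-0.170 → slack +0.380/-0.380; half-tol=0.170, Σhalf²=0.073000
  -C: nom -16.600 → Σnom=-0.900; wc +0.410/-0.100 → slack +0.790/-0.480; half-tol=0.255, Σhalf²=0.138025
Nominal = -0.900. Worst-case = [-0.900 - 0.480, -0.900 + 0.790] = [-1.380, -0.110]. RSS = √0.138025 = 0.372.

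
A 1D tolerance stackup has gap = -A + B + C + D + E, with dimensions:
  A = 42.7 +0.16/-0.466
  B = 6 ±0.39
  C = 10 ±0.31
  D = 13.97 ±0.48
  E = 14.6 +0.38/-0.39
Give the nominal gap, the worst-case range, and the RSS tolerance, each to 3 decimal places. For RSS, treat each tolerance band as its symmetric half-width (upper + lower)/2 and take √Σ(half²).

Stack each dimension's contribution:
  -A: nom -42.700 → Σnom=-42.700; wc +0.466/-0.160 → slack +0.466/-0.160; half-tol=0.313, Σhalf²=0.097969
  +B: nom +6.000 → Σnom=-36.700; wc +0.390/-0.390 → slack +0.856/-0.550; half-tol=0.390, Σhalf²=0.250069
  +C: nom +10.000 → Σnom=-26.700; wc +0.310/-0.310 → slack +1.166/-0.860; half-tol=0.310, Σhalf²=0.346169
  +D: nom +13.970 → Σnom=-12.730; wc +0.480/-0.480 → slack +1.646/-1.340; half-tol=0.480, Σhalf²=0.576569
  +E: nom +14.600 → Σnom=1.870; wc +0.380/-0.390 → slack +2.026/-1.730; half-tol=0.385, Σhalf²=0.724794
Nominal = 1.870. Worst-case = [1.870 - 1.730, 1.870 + 2.026] = [0.140, 3.896]. RSS = √0.724794 = 0.851.

nominal=1.870 wc=[0.140,3.896] rss=0.851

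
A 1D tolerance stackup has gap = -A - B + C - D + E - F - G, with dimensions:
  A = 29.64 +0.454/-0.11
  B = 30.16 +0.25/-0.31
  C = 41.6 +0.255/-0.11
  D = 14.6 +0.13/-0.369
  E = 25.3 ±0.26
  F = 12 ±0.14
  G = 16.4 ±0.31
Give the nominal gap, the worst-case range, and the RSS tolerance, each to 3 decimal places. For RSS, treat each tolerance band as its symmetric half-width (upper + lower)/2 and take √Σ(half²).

nominal=-35.900 wc=[-37.554,-34.146] rss=0.661

Stack each dimension's contribution:
  -A: nom -29.640 → Σnom=-29.640; wc +0.110/-0.454 → slack +0.110/-0.454; half-tol=0.282, Σhalf²=0.079524
  -B: nom -30.160 → Σnom=-59.800; wc +0.310/-0.250 → slack +0.420/-0.704; half-tol=0.280, Σhalf²=0.157924
  +C: nom +41.600 → Σnom=-18.200; wc +0.255/-0.110 → slack +0.675/-0.814; half-tol=0.182, Σhalf²=0.191230
  -D: nom -14.600 → Σnom=-32.800; wc +0.369/-0.130 → slack +1.044/-0.944; half-tol=0.249, Σhalf²=0.253480
  +E: nom +25.300 → Σnom=-7.500; wc +0.260/-0.260 → slack +1.304/-1.204; half-tol=0.260, Σhalf²=0.321080
  -F: nom -12.000 → Σnom=-19.500; wc +0.140/-0.140 → slack +1.444/-1.344; half-tol=0.140, Σhalf²=0.340680
  -G: nom -16.400 → Σnom=-35.900; wc +0.310/-0.310 → slack +1.754/-1.654; half-tol=0.310, Σhalf²=0.436781
Nominal = -35.900. Worst-case = [-35.900 - 1.654, -35.900 + 1.754] = [-37.554, -34.146]. RSS = √0.436781 = 0.661.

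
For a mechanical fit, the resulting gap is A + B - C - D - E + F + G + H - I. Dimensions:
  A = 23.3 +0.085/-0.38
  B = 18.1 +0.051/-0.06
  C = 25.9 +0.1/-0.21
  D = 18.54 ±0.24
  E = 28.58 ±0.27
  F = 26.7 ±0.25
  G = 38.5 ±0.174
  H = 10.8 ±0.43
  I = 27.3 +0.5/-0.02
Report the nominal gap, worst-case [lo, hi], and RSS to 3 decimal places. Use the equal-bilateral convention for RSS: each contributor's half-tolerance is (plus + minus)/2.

nominal=17.080 wc=[14.676,18.810] rss=0.746

Stack each dimension's contribution:
  +A: nom +23.300 → Σnom=23.300; wc +0.085/-0.380 → slack +0.085/-0.380; half-tol=0.233, Σhalf²=0.054056
  +B: nom +18.100 → Σnom=41.400; wc +0.051/-0.060 → slack +0.136/-0.440; half-tol=0.055, Σhalf²=0.057137
  -C: nom -25.900 → Σnom=15.500; wc +0.210/-0.100 → slack +0.346/-0.540; half-tol=0.155, Σhalf²=0.081162
  -D: nom -18.540 → Σnom=-3.040; wc +0.240/-0.240 → slack +0.586/-0.780; half-tol=0.240, Σhalf²=0.138762
  -E: nom -28.580 → Σnom=-31.620; wc +0.270/-0.270 → slack +0.856/-1.050; half-tol=0.270, Σhalf²=0.211662
  +F: nom +26.700 → Σnom=-4.920; wc +0.250/-0.250 → slack +1.106/-1.300; half-tol=0.250, Σhalf²=0.274162
  +G: nom +38.500 → Σnom=33.580; wc +0.174/-0.174 → slack +1.280/-1.474; half-tol=0.174, Σhalf²=0.304438
  +H: nom +10.800 → Σnom=44.380; wc +0.430/-0.430 → slack +1.710/-1.904; half-tol=0.430, Σhalf²=0.489337
  -I: nom -27.300 → Σnom=17.080; wc +0.020/-0.500 → slack +1.730/-2.404; half-tol=0.260, Σhalf²=0.556937
Nominal = 17.080. Worst-case = [17.080 - 2.404, 17.080 + 1.730] = [14.676, 18.810]. RSS = √0.556937 = 0.746.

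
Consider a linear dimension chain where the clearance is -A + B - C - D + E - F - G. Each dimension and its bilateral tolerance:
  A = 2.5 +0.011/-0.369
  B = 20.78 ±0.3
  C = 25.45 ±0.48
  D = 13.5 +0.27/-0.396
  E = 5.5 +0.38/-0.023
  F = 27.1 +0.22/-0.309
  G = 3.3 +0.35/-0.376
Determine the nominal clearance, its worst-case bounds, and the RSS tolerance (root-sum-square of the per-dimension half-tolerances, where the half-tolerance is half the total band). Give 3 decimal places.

nominal=-45.570 wc=[-47.224,-42.960] rss=0.842

Stack each dimension's contribution:
  -A: nom -2.500 → Σnom=-2.500; wc +0.369/-0.011 → slack +0.369/-0.011; half-tol=0.190, Σhalf²=0.036100
  +B: nom +20.780 → Σnom=18.280; wc +0.300/-0.300 → slack +0.669/-0.311; half-tol=0.300, Σhalf²=0.126100
  -C: nom -25.450 → Σnom=-7.170; wc +0.480/-0.480 → slack +1.149/-0.791; half-tol=0.480, Σhalf²=0.356500
  -D: nom -13.500 → Σnom=-20.670; wc +0.396/-0.270 → slack +1.545/-1.061; half-tol=0.333, Σhalf²=0.467389
  +E: nom +5.500 → Σnom=-15.170; wc +0.380/-0.023 → slack +1.925/-1.084; half-tol=0.202, Σhalf²=0.507991
  -F: nom -27.100 → Σnom=-42.270; wc +0.309/-0.220 → slack +2.234/-1.304; half-tol=0.265, Σhalf²=0.577951
  -G: nom -3.300 → Σnom=-45.570; wc +0.376/-0.350 → slack +2.610/-1.654; half-tol=0.363, Σhalf²=0.709720
Nominal = -45.570. Worst-case = [-45.570 - 1.654, -45.570 + 2.610] = [-47.224, -42.960]. RSS = √0.709720 = 0.842.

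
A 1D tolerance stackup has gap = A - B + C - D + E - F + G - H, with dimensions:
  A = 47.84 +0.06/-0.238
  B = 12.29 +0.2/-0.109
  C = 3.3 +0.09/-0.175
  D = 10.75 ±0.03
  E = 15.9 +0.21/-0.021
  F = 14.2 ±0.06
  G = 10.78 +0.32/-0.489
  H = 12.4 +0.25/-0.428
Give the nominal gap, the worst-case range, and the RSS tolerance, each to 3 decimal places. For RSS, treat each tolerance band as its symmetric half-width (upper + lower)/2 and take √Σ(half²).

nominal=28.180 wc=[26.717,29.487] rss=0.600

Stack each dimension's contribution:
  +A: nom +47.840 → Σnom=47.840; wc +0.060/-0.238 → slack +0.060/-0.238; half-tol=0.149, Σhalf²=0.022201
  -B: nom -12.290 → Σnom=35.550; wc +0.109/-0.200 → slack +0.169/-0.438; half-tol=0.154, Σhalf²=0.046071
  +C: nom +3.300 → Σnom=38.850; wc +0.090/-0.175 → slack +0.259/-0.613; half-tol=0.133, Σhalf²=0.063628
  -D: nom -10.750 → Σnom=28.100; wc +0.030/-0.030 → slack +0.289/-0.643; half-tol=0.030, Σhalf²=0.064528
  +E: nom +15.900 → Σnom=44.000; wc +0.210/-0.021 → slack +0.499/-0.664; half-tol=0.115, Σhalf²=0.077868
  -F: nom -14.200 → Σnom=29.800; wc +0.060/-0.060 → slack +0.559/-0.724; half-tol=0.060, Σhalf²=0.081468
  +G: nom +10.780 → Σnom=40.580; wc +0.320/-0.489 → slack +0.879/-1.213; half-tol=0.404, Σhalf²=0.245088
  -H: nom -12.400 → Σnom=28.180; wc +0.428/-0.250 → slack +1.307/-1.463; half-tol=0.339, Σhalf²=0.360009
Nominal = 28.180. Worst-case = [28.180 - 1.463, 28.180 + 1.307] = [26.717, 29.487]. RSS = √0.360009 = 0.600.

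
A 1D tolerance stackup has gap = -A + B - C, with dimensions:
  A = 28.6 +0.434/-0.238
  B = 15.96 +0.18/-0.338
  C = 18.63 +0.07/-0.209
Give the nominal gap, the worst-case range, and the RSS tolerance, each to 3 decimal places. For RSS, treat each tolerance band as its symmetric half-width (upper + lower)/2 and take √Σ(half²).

nominal=-31.270 wc=[-32.112,-30.643] rss=0.447

Stack each dimension's contribution:
  -A: nom -28.600 → Σnom=-28.600; wc +0.238/-0.434 → slack +0.238/-0.434; half-tol=0.336, Σhalf²=0.112896
  +B: nom +15.960 → Σnom=-12.640; wc +0.180/-0.338 → slack +0.418/-0.772; half-tol=0.259, Σhalf²=0.179977
  -C: nom -18.630 → Σnom=-31.270; wc +0.209/-0.070 → slack +0.627/-0.842; half-tol=0.140, Σhalf²=0.199437
Nominal = -31.270. Worst-case = [-31.270 - 0.842, -31.270 + 0.627] = [-32.112, -30.643]. RSS = √0.199437 = 0.447.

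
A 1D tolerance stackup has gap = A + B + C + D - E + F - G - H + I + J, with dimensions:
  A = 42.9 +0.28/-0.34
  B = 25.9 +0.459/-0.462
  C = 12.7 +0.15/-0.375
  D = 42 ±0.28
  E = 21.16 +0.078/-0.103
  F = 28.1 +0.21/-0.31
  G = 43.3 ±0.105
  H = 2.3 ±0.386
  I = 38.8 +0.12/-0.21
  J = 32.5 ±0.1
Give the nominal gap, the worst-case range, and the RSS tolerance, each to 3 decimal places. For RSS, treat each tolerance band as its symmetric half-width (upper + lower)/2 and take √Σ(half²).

nominal=156.140 wc=[153.494,158.333] rss=0.854

Stack each dimension's contribution:
  +A: nom +42.900 → Σnom=42.900; wc +0.280/-0.340 → slack +0.280/-0.340; half-tol=0.310, Σhalf²=0.096100
  +B: nom +25.900 → Σnom=68.800; wc +0.459/-0.462 → slack +0.739/-0.802; half-tol=0.461, Σhalf²=0.308160
  +C: nom +12.700 → Σnom=81.500; wc +0.150/-0.375 → slack +0.889/-1.177; half-tol=0.263, Σhalf²=0.377067
  +D: nom +42.000 → Σnom=123.500; wc +0.280/-0.280 → slack +1.169/-1.457; half-tol=0.280, Σhalf²=0.455467
  -E: nom -21.160 → Σnom=102.340; wc +0.103/-0.078 → slack +1.272/-1.535; half-tol=0.090, Σhalf²=0.463657
  +F: nom +28.100 → Σnom=130.440; wc +0.210/-0.310 → slack +1.482/-1.845; half-tol=0.260, Σhalf²=0.531257
  -G: nom -43.300 → Σnom=87.140; wc +0.105/-0.105 → slack +1.587/-1.950; half-tol=0.105, Σhalf²=0.542282
  -H: nom -2.300 → Σnom=84.840; wc +0.386/-0.386 → slack +1.973/-2.336; half-tol=0.386, Σhalf²=0.691278
  +I: nom +38.800 → Σnom=123.640; wc +0.120/-0.210 → slack +2.093/-2.546; half-tol=0.165, Σhalf²=0.718503
  +J: nom +32.500 → Σnom=156.140; wc +0.100/-0.100 → slack +2.193/-2.646; half-tol=0.100, Σhalf²=0.728503
Nominal = 156.140. Worst-case = [156.140 - 2.646, 156.140 + 2.193] = [153.494, 158.333]. RSS = √0.728503 = 0.854.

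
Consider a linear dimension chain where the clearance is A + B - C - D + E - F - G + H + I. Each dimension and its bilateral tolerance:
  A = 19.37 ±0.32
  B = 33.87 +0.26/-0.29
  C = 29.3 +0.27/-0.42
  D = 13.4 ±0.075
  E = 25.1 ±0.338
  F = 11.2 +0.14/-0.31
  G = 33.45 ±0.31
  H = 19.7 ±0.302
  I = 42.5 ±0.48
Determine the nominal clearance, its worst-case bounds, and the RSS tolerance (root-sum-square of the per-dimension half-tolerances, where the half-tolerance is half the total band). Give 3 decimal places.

nominal=53.190 wc=[50.665,56.005] rss=0.941

Stack each dimension's contribution:
  +A: nom +19.370 → Σnom=19.370; wc +0.320/-0.320 → slack +0.320/-0.320; half-tol=0.320, Σhalf²=0.102400
  +B: nom +33.870 → Σnom=53.240; wc +0.260/-0.290 → slack +0.580/-0.610; half-tol=0.275, Σhalf²=0.178025
  -C: nom -29.300 → Σnom=23.940; wc +0.420/-0.270 → slack +1.000/-0.880; half-tol=0.345, Σhalf²=0.297050
  -D: nom -13.400 → Σnom=10.540; wc +0.075/-0.075 → slack +1.075/-0.955; half-tol=0.075, Σhalf²=0.302675
  +E: nom +25.100 → Σnom=35.640; wc +0.338/-0.338 → slack +1.413/-1.293; half-tol=0.338, Σhalf²=0.416919
  -F: nom -11.200 → Σnom=24.440; wc +0.310/-0.140 → slack +1.723/-1.433; half-tol=0.225, Σhalf²=0.467544
  -G: nom -33.450 → Σnom=-9.010; wc +0.310/-0.310 → slack +2.033/-1.743; half-tol=0.310, Σhalf²=0.563644
  +H: nom +19.700 → Σnom=10.690; wc +0.302/-0.302 → slack +2.335/-2.045; half-tol=0.302, Σhalf²=0.654848
  +I: nom +42.500 → Σnom=53.190; wc +0.480/-0.480 → slack +2.815/-2.525; half-tol=0.480, Σhalf²=0.885248
Nominal = 53.190. Worst-case = [53.190 - 2.525, 53.190 + 2.815] = [50.665, 56.005]. RSS = √0.885248 = 0.941.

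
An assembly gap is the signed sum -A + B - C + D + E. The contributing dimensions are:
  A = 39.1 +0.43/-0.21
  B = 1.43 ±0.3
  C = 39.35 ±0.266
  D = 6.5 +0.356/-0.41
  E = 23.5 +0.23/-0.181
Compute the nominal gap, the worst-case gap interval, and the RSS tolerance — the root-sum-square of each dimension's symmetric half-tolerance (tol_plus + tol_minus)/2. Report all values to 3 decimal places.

Stack each dimension's contribution:
  -A: nom -39.100 → Σnom=-39.100; wc +0.210/-0.430 → slack +0.210/-0.430; half-tol=0.320, Σhalf²=0.102400
  +B: nom +1.430 → Σnom=-37.670; wc +0.300/-0.300 → slack +0.510/-0.730; half-tol=0.300, Σhalf²=0.192400
  -C: nom -39.350 → Σnom=-77.020; wc +0.266/-0.266 → slack +0.776/-0.996; half-tol=0.266, Σhalf²=0.263156
  +D: nom +6.500 → Σnom=-70.520; wc +0.356/-0.410 → slack +1.132/-1.406; half-tol=0.383, Σhalf²=0.409845
  +E: nom +23.500 → Σnom=-47.020; wc +0.230/-0.181 → slack +1.362/-1.587; half-tol=0.206, Σhalf²=0.452075
Nominal = -47.020. Worst-case = [-47.020 - 1.587, -47.020 + 1.362] = [-48.607, -45.658]. RSS = √0.452075 = 0.672.

nominal=-47.020 wc=[-48.607,-45.658] rss=0.672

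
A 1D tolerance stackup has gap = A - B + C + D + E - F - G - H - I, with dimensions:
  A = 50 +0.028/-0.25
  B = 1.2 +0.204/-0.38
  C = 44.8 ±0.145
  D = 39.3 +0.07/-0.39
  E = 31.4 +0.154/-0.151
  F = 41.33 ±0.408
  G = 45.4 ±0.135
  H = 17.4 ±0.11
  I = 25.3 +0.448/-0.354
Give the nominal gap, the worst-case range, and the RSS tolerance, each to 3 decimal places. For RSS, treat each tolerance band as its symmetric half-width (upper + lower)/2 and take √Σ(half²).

Stack each dimension's contribution:
  +A: nom +50.000 → Σnom=50.000; wc +0.028/-0.250 → slack +0.028/-0.250; half-tol=0.139, Σhalf²=0.019321
  -B: nom -1.200 → Σnom=48.800; wc +0.380/-0.204 → slack +0.408/-0.454; half-tol=0.292, Σhalf²=0.104585
  +C: nom +44.800 → Σnom=93.600; wc +0.145/-0.145 → slack +0.553/-0.599; half-tol=0.145, Σhalf²=0.125610
  +D: nom +39.300 → Σnom=132.900; wc +0.070/-0.390 → slack +0.623/-0.989; half-tol=0.230, Σhalf²=0.178510
  +E: nom +31.400 → Σnom=164.300; wc +0.154/-0.151 → slack +0.777/-1.140; half-tol=0.152, Σhalf²=0.201766
  -F: nom -41.330 → Σnom=122.970; wc +0.408/-0.408 → slack +1.185/-1.548; half-tol=0.408, Σhalf²=0.368230
  -G: nom -45.400 → Σnom=77.570; wc +0.135/-0.135 → slack +1.320/-1.683; half-tol=0.135, Σhalf²=0.386455
  -H: nom -17.400 → Σnom=60.170; wc +0.110/-0.110 → slack +1.430/-1.793; half-tol=0.110, Σhalf²=0.398555
  -I: nom -25.300 → Σnom=34.870; wc +0.354/-0.448 → slack +1.784/-2.241; half-tol=0.401, Σhalf²=0.559356
Nominal = 34.870. Worst-case = [34.870 - 2.241, 34.870 + 1.784] = [32.629, 36.654]. RSS = √0.559356 = 0.748.

nominal=34.870 wc=[32.629,36.654] rss=0.748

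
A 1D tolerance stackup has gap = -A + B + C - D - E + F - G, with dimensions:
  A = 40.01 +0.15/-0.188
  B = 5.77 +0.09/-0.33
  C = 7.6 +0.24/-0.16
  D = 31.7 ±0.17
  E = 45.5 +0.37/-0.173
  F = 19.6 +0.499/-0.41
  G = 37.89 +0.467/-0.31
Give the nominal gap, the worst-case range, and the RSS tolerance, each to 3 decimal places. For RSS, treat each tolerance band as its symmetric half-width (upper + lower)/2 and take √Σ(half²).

nominal=-122.130 wc=[-124.187,-120.460] rss=0.757

Stack each dimension's contribution:
  -A: nom -40.010 → Σnom=-40.010; wc +0.188/-0.150 → slack +0.188/-0.150; half-tol=0.169, Σhalf²=0.028561
  +B: nom +5.770 → Σnom=-34.240; wc +0.090/-0.330 → slack +0.278/-0.480; half-tol=0.210, Σhalf²=0.072661
  +C: nom +7.600 → Σnom=-26.640; wc +0.240/-0.160 → slack +0.518/-0.640; half-tol=0.200, Σhalf²=0.112661
  -D: nom -31.700 → Σnom=-58.340; wc +0.170/-0.170 → slack +0.688/-0.810; half-tol=0.170, Σhalf²=0.141561
  -E: nom -45.500 → Σnom=-103.840; wc +0.173/-0.370 → slack +0.861/-1.180; half-tol=0.271, Σhalf²=0.215273
  +F: nom +19.600 → Σnom=-84.240; wc +0.499/-0.410 → slack +1.360/-1.590; half-tol=0.455, Σhalf²=0.421844
  -G: nom -37.890 → Σnom=-122.130; wc +0.310/-0.467 → slack +1.670/-2.057; half-tol=0.389, Σhalf²=0.572776
Nominal = -122.130. Worst-case = [-122.130 - 2.057, -122.130 + 1.670] = [-124.187, -120.460]. RSS = √0.572776 = 0.757.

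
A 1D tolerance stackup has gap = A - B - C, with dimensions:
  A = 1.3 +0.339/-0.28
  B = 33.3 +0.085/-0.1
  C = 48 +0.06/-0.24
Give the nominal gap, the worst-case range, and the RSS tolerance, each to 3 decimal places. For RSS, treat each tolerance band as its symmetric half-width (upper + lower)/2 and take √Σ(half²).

nominal=-80.000 wc=[-80.425,-79.321] rss=0.356

Stack each dimension's contribution:
  +A: nom +1.300 → Σnom=1.300; wc +0.339/-0.280 → slack +0.339/-0.280; half-tol=0.309, Σhalf²=0.095790
  -B: nom -33.300 → Σnom=-32.000; wc +0.100/-0.085 → slack +0.439/-0.365; half-tol=0.092, Σhalf²=0.104346
  -C: nom -48.000 → Σnom=-80.000; wc +0.240/-0.060 → slack +0.679/-0.425; half-tol=0.150, Σhalf²=0.126847
Nominal = -80.000. Worst-case = [-80.000 - 0.425, -80.000 + 0.679] = [-80.425, -79.321]. RSS = √0.126847 = 0.356.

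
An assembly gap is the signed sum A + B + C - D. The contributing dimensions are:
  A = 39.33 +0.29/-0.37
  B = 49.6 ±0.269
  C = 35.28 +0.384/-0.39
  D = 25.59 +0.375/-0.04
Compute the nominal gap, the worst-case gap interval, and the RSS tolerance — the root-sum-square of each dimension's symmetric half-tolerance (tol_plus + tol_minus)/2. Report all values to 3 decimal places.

nominal=98.620 wc=[97.216,99.603] rss=0.612

Stack each dimension's contribution:
  +A: nom +39.330 → Σnom=39.330; wc +0.290/-0.370 → slack +0.290/-0.370; half-tol=0.330, Σhalf²=0.108900
  +B: nom +49.600 → Σnom=88.930; wc +0.269/-0.269 → slack +0.559/-0.639; half-tol=0.269, Σhalf²=0.181261
  +C: nom +35.280 → Σnom=124.210; wc +0.384/-0.390 → slack +0.943/-1.029; half-tol=0.387, Σhalf²=0.331030
  -D: nom -25.590 → Σnom=98.620; wc +0.040/-0.375 → slack +0.983/-1.404; half-tol=0.207, Σhalf²=0.374086
Nominal = 98.620. Worst-case = [98.620 - 1.404, 98.620 + 0.983] = [97.216, 99.603]. RSS = √0.374086 = 0.612.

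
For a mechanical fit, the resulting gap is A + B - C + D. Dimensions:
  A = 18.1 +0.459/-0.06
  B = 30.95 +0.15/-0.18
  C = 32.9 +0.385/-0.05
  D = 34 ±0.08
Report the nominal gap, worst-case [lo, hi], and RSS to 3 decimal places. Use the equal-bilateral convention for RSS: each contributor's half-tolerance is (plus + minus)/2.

Stack each dimension's contribution:
  +A: nom +18.100 → Σnom=18.100; wc +0.459/-0.060 → slack +0.459/-0.060; half-tol=0.260, Σhalf²=0.067340
  +B: nom +30.950 → Σnom=49.050; wc +0.150/-0.180 → slack +0.609/-0.240; half-tol=0.165, Σhalf²=0.094565
  -C: nom -32.900 → Σnom=16.150; wc +0.050/-0.385 → slack +0.659/-0.625; half-tol=0.217, Σhalf²=0.141871
  +D: nom +34.000 → Σnom=50.150; wc +0.080/-0.080 → slack +0.739/-0.705; half-tol=0.080, Σhalf²=0.148271
Nominal = 50.150. Worst-case = [50.150 - 0.705, 50.150 + 0.739] = [49.445, 50.889]. RSS = √0.148271 = 0.385.

nominal=50.150 wc=[49.445,50.889] rss=0.385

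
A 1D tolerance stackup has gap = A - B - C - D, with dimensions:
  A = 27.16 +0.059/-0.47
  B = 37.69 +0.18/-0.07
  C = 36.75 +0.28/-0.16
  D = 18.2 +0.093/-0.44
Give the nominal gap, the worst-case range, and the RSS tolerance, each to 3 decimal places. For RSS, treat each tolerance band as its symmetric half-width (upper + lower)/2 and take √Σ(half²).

nominal=-65.480 wc=[-66.503,-64.751] rss=0.453

Stack each dimension's contribution:
  +A: nom +27.160 → Σnom=27.160; wc +0.059/-0.470 → slack +0.059/-0.470; half-tol=0.264, Σhalf²=0.069960
  -B: nom -37.690 → Σnom=-10.530; wc +0.070/-0.180 → slack +0.129/-0.650; half-tol=0.125, Σhalf²=0.085585
  -C: nom -36.750 → Σnom=-47.280; wc +0.160/-0.280 → slack +0.289/-0.930; half-tol=0.220, Σhalf²=0.133985
  -D: nom -18.200 → Σnom=-65.480; wc +0.440/-0.093 → slack +0.729/-1.023; half-tol=0.267, Σhalf²=0.205008
Nominal = -65.480. Worst-case = [-65.480 - 1.023, -65.480 + 0.729] = [-66.503, -64.751]. RSS = √0.205008 = 0.453.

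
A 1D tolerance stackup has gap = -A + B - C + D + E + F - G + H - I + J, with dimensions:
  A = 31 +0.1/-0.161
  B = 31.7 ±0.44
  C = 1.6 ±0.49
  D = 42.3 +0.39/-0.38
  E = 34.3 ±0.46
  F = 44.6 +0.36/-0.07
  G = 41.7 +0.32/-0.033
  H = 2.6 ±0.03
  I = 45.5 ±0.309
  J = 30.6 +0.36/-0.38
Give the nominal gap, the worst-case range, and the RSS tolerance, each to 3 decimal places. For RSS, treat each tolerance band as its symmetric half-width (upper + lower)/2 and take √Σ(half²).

nominal=66.300 wc=[63.321,69.333] rss=1.059

Stack each dimension's contribution:
  -A: nom -31.000 → Σnom=-31.000; wc +0.161/-0.100 → slack +0.161/-0.100; half-tol=0.131, Σhalf²=0.017030
  +B: nom +31.700 → Σnom=0.700; wc +0.440/-0.440 → slack +0.601/-0.540; half-tol=0.440, Σhalf²=0.210630
  -C: nom -1.600 → Σnom=-0.900; wc +0.490/-0.490 → slack +1.091/-1.030; half-tol=0.490, Σhalf²=0.450730
  +D: nom +42.300 → Σnom=41.400; wc +0.390/-0.380 → slack +1.481/-1.410; half-tol=0.385, Σhalf²=0.598955
  +E: nom +34.300 → Σnom=75.700; wc +0.460/-0.460 → slack +1.941/-1.870; half-tol=0.460, Σhalf²=0.810555
  +F: nom +44.600 → Σnom=120.300; wc +0.360/-0.070 → slack +2.301/-1.940; half-tol=0.215, Σhalf²=0.856780
  -G: nom -41.700 → Σnom=78.600; wc +0.033/-0.320 → slack +2.334/-2.260; half-tol=0.176, Σhalf²=0.887932
  +H: nom +2.600 → Σnom=81.200; wc +0.030/-0.030 → slack +2.364/-2.290; half-tol=0.030, Σhalf²=0.888832
  -I: nom -45.500 → Σnom=35.700; wc +0.309/-0.309 → slack +2.673/-2.599; half-tol=0.309, Σhalf²=0.984313
  +J: nom +30.600 → Σnom=66.300; wc +0.360/-0.380 → slack +3.033/-2.979; half-tol=0.370, Σhalf²=1.121213
Nominal = 66.300. Worst-case = [66.300 - 2.979, 66.300 + 3.033] = [63.321, 69.333]. RSS = √1.121213 = 1.059.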